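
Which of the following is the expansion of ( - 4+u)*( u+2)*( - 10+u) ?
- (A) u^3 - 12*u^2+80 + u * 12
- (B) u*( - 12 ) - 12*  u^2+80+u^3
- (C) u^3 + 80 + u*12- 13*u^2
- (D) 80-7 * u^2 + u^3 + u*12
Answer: A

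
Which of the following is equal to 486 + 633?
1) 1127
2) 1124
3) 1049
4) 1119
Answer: 4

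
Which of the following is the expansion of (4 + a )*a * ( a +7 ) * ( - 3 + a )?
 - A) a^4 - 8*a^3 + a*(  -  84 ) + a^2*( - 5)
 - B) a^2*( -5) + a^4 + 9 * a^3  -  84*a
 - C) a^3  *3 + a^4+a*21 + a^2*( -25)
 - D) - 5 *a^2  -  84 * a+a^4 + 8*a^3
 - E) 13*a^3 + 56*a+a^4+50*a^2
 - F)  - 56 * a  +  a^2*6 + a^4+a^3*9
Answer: D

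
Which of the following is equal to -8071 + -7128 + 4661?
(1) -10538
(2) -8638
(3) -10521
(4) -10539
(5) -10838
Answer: 1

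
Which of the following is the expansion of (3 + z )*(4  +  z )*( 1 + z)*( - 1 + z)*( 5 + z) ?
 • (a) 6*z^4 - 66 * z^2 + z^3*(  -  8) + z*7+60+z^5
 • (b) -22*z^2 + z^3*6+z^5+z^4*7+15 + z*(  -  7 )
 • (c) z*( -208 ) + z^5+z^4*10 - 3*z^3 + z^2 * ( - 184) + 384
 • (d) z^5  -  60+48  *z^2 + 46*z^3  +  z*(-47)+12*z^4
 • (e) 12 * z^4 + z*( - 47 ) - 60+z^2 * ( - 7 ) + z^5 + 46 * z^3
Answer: d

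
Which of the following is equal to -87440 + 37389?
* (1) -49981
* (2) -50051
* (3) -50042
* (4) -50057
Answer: 2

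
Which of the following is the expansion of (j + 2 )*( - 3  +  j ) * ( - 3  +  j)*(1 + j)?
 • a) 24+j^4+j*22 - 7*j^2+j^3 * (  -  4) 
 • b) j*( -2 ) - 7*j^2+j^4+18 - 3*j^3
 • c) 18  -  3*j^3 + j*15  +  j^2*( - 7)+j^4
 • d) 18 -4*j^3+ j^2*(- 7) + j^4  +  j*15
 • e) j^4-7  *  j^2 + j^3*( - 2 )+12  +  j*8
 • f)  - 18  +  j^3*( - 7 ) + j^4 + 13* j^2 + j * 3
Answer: c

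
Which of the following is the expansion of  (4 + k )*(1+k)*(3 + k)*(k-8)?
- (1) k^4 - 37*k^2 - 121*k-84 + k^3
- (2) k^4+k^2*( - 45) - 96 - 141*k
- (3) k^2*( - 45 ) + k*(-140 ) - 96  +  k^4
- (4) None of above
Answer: 3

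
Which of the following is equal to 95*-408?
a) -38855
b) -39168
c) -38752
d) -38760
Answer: d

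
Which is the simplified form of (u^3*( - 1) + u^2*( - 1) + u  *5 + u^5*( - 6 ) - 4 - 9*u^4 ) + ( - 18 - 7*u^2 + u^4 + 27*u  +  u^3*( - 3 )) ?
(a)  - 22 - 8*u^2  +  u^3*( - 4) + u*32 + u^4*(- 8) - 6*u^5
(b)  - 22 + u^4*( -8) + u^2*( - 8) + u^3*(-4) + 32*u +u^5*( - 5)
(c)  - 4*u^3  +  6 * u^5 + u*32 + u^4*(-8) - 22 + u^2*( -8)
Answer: a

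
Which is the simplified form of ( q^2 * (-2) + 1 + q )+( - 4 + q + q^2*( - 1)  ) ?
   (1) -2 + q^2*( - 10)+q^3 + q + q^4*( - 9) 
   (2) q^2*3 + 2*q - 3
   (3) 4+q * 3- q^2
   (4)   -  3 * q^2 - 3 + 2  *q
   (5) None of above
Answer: 4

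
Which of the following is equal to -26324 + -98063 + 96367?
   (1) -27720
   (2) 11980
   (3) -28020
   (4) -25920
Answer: 3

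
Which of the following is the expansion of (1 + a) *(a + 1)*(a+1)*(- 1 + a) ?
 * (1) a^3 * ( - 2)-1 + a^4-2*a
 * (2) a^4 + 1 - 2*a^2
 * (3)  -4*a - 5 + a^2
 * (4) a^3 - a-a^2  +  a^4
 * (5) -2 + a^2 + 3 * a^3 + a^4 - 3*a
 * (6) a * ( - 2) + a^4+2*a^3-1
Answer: 6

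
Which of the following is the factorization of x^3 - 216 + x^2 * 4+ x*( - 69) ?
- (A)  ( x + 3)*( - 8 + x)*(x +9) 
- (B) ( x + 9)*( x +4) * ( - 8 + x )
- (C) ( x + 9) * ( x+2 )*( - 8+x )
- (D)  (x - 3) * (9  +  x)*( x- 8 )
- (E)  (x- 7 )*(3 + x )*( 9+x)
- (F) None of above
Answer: A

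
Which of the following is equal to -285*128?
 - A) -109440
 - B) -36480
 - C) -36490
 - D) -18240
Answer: B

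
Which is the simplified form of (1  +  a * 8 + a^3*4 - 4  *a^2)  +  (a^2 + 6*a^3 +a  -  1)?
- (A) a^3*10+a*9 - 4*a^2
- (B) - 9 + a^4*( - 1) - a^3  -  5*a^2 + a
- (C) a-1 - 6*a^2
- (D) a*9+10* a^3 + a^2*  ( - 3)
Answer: D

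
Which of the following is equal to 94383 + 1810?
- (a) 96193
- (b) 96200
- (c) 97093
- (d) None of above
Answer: a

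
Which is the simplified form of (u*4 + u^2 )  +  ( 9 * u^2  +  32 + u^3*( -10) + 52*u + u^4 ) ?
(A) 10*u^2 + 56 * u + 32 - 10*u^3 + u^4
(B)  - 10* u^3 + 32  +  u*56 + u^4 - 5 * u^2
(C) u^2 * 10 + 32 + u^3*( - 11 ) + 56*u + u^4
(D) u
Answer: A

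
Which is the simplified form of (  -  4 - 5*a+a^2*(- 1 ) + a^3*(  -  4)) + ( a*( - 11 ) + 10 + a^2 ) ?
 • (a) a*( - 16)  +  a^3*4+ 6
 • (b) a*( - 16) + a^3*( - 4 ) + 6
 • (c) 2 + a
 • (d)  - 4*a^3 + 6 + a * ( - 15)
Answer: b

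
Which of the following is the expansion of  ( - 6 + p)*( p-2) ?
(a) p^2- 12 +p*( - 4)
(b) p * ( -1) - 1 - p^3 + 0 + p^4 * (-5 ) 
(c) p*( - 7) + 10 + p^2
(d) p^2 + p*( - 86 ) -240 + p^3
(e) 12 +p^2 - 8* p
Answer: e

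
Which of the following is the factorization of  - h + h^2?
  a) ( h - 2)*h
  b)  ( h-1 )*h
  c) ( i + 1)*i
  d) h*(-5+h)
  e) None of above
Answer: b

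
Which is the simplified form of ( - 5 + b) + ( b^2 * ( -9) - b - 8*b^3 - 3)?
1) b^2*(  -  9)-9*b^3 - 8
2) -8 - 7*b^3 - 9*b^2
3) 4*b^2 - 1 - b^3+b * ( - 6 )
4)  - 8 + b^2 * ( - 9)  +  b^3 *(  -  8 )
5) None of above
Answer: 4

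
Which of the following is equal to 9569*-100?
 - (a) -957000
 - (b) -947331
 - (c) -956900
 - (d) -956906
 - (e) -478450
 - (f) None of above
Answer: c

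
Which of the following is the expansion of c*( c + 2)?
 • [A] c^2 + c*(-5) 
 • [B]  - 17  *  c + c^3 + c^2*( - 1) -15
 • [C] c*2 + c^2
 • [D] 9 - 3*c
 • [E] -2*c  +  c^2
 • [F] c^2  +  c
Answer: C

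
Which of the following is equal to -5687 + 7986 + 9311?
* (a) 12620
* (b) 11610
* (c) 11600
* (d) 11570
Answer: b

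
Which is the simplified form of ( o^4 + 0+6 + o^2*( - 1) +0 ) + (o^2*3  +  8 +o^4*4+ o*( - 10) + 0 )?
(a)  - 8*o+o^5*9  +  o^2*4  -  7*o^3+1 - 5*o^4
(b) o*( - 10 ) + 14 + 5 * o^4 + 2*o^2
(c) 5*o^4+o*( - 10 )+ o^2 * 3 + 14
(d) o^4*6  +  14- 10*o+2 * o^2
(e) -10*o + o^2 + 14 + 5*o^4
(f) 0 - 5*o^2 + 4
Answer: b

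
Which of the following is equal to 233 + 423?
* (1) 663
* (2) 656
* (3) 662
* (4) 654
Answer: 2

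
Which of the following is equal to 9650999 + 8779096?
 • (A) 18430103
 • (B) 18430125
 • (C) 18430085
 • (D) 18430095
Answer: D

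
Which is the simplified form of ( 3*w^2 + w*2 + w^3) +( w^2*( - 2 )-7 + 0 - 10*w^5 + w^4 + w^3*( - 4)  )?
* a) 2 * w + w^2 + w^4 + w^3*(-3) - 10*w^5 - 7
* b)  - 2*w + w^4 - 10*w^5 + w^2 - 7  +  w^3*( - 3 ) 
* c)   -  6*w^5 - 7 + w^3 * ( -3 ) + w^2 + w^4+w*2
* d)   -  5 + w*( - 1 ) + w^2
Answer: a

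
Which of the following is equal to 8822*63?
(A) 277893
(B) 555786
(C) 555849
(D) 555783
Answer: B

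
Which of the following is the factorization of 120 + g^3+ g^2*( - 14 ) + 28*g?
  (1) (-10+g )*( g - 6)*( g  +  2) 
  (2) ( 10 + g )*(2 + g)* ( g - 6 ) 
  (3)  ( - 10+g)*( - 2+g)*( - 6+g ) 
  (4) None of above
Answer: 1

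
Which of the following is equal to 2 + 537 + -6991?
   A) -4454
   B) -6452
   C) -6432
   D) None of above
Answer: B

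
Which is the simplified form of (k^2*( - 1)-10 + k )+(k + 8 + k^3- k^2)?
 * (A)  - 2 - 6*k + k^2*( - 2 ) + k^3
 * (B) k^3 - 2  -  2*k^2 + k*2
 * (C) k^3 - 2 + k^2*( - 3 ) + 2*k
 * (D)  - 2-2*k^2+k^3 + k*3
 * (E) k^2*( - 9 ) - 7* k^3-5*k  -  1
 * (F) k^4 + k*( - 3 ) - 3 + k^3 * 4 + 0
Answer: B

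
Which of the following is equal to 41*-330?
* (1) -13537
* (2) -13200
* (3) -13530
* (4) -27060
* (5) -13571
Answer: 3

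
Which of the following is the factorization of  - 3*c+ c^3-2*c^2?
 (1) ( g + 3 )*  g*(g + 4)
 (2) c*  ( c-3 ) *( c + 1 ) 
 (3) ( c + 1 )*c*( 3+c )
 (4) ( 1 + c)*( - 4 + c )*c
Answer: 2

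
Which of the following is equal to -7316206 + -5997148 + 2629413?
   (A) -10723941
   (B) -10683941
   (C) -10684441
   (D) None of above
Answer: B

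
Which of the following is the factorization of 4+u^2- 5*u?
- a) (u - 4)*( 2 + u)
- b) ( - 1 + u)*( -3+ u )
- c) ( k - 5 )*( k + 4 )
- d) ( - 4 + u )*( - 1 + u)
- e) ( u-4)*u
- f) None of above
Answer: d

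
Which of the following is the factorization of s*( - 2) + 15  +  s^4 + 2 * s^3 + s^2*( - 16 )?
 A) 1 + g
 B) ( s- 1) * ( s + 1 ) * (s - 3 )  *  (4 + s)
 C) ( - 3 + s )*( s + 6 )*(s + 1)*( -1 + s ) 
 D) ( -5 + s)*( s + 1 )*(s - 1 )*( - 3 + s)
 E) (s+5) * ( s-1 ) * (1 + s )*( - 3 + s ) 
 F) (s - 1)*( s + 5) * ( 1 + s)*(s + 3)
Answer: E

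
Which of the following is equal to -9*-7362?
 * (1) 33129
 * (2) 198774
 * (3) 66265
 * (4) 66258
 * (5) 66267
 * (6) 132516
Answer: 4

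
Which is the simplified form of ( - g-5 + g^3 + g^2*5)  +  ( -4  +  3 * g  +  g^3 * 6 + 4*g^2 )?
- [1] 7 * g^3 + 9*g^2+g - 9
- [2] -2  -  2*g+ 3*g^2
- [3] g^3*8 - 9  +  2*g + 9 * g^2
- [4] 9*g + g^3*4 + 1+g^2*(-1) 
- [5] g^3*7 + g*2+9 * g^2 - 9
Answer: 5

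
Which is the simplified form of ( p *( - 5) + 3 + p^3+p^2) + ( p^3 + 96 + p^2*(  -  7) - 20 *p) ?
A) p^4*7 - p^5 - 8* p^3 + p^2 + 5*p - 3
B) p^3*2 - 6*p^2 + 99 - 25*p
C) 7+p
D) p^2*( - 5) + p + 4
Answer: B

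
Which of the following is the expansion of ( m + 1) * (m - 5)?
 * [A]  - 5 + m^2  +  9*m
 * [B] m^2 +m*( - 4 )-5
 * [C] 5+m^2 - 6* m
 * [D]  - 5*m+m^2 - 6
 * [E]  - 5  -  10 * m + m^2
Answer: B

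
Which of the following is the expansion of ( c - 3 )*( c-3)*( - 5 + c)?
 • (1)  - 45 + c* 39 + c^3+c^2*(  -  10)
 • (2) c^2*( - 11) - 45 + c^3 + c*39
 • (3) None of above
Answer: 2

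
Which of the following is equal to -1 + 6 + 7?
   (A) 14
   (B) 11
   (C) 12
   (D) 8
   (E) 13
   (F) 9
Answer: C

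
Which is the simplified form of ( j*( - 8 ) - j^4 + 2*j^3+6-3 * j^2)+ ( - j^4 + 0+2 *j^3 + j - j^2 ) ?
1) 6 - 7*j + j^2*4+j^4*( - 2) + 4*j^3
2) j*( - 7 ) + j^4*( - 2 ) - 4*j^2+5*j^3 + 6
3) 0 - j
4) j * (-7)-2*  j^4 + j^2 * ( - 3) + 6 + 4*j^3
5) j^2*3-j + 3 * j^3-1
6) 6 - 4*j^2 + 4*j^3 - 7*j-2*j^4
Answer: 6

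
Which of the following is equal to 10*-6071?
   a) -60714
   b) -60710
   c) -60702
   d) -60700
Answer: b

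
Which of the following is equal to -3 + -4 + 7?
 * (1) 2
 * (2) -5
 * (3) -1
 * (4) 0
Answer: 4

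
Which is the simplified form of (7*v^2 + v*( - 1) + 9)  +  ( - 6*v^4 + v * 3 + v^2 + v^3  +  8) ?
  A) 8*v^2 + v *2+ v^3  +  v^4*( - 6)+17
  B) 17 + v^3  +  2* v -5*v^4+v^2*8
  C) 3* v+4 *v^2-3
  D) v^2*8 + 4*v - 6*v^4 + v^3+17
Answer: A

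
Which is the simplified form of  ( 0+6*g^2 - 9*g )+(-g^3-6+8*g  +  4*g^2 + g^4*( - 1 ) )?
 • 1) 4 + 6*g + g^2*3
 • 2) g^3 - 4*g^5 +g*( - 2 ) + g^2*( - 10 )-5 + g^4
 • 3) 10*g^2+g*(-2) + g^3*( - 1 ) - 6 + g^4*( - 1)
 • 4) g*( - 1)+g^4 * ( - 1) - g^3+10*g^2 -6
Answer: 4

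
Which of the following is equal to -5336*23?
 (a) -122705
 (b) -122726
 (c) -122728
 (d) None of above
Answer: c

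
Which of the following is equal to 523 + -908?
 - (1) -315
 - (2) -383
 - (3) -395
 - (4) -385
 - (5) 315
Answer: 4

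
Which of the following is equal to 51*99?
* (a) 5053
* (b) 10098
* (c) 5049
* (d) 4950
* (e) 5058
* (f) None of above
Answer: c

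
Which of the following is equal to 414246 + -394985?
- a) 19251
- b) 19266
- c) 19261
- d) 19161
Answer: c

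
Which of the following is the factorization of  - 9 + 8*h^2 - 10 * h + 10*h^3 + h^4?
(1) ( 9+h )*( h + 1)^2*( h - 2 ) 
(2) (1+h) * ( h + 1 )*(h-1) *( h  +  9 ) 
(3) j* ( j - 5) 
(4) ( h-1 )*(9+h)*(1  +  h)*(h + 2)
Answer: 2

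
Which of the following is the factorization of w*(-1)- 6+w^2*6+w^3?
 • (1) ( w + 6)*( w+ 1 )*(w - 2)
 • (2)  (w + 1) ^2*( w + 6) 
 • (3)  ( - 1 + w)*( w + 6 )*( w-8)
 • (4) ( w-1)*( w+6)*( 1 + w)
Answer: 4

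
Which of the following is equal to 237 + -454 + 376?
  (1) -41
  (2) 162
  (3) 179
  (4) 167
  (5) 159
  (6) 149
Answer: 5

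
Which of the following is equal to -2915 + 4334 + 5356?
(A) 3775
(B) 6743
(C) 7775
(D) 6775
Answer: D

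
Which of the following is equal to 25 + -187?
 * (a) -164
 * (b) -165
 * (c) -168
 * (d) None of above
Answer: d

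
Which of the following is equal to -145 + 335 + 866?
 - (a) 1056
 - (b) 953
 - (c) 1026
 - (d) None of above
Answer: a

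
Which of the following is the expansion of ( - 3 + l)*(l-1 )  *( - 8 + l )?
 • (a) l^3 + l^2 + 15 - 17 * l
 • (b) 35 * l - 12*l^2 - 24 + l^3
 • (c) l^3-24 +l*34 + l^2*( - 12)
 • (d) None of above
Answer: b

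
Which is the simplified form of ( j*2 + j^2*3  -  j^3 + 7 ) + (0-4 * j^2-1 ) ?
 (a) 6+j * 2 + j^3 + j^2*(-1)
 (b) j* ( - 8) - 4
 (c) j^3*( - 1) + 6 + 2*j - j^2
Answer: c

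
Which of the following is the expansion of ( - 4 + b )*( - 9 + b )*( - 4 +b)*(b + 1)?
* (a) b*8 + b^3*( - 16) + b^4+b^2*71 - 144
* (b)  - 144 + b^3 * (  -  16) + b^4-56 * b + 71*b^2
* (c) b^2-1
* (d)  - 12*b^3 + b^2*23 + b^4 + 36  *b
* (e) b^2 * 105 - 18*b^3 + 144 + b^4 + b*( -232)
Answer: b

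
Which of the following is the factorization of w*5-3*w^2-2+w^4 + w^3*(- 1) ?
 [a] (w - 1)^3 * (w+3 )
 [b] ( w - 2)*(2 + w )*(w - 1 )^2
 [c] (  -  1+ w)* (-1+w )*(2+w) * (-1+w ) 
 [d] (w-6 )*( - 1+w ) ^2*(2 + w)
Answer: c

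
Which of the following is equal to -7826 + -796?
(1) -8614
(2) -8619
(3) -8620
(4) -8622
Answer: 4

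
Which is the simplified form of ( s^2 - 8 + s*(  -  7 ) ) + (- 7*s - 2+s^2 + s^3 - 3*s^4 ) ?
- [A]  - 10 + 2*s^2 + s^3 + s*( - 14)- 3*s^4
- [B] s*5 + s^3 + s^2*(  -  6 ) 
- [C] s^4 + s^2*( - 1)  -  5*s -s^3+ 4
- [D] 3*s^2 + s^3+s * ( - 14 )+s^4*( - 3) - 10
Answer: A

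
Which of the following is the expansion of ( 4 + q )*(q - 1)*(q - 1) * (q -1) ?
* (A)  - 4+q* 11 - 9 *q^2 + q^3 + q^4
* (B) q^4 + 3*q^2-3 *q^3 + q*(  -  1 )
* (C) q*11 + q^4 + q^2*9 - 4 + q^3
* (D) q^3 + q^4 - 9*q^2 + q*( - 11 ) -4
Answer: A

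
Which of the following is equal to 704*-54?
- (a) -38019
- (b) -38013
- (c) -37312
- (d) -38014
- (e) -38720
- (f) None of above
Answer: f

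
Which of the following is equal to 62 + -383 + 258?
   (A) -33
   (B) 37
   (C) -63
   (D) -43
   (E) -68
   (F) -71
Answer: C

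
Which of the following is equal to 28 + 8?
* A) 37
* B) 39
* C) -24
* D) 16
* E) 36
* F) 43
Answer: E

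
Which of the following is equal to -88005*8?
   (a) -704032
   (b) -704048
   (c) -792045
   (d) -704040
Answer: d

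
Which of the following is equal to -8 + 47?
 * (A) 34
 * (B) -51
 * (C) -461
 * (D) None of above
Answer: D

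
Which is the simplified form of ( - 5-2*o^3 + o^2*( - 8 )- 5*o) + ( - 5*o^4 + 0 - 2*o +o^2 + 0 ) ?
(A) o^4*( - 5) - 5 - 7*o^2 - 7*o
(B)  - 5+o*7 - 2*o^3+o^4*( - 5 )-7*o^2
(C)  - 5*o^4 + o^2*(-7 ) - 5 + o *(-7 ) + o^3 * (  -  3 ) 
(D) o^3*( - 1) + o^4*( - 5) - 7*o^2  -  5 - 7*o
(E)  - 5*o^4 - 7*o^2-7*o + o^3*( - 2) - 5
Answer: E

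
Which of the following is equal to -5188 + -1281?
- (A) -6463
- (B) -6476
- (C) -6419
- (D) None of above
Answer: D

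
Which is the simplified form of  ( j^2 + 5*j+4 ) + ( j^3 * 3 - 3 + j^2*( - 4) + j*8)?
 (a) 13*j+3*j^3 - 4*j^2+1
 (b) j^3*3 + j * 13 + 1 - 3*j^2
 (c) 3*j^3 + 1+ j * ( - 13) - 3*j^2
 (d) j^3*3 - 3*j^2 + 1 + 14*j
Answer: b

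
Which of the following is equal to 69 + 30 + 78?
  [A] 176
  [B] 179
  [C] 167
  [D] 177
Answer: D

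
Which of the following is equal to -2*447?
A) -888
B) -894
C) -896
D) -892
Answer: B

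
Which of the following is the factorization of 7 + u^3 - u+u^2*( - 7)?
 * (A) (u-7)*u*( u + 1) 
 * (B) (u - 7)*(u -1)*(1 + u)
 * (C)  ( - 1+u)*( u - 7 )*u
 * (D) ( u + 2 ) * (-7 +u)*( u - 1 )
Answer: B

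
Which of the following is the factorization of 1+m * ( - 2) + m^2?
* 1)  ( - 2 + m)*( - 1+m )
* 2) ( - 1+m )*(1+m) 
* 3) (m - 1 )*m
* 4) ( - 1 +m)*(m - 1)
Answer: 4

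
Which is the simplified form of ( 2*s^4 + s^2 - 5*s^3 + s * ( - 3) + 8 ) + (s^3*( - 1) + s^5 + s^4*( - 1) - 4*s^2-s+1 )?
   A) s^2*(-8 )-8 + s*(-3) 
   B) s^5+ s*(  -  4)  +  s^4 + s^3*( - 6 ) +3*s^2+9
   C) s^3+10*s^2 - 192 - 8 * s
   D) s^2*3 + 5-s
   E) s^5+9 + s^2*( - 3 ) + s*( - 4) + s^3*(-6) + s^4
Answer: E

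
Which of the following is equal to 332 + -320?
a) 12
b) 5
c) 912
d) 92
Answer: a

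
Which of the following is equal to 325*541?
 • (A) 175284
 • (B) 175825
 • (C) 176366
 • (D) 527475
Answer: B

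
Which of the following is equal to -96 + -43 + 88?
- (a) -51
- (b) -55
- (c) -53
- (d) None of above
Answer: a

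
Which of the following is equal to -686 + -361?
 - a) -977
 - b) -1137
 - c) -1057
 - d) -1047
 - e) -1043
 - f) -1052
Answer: d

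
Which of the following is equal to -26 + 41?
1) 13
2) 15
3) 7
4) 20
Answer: 2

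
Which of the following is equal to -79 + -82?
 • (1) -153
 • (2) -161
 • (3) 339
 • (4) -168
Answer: 2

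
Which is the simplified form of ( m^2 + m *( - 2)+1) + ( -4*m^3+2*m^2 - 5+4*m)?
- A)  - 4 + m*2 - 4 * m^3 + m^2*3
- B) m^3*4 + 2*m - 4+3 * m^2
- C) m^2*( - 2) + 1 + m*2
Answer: A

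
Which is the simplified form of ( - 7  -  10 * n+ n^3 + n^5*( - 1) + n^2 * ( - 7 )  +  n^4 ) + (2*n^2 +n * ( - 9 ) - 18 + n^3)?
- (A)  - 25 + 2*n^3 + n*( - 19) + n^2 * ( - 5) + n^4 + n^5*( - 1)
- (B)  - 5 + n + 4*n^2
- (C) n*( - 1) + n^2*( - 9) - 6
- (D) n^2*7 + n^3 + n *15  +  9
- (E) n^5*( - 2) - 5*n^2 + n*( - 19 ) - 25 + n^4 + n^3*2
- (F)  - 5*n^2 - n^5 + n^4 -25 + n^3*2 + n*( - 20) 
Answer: A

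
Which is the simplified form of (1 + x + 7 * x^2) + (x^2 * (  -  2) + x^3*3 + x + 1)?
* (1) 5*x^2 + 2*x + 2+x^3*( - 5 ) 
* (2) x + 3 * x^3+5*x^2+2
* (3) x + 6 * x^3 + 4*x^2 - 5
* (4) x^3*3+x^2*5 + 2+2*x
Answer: 4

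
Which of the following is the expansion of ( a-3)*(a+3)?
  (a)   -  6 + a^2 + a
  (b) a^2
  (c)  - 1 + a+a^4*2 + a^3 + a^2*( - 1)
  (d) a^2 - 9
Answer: d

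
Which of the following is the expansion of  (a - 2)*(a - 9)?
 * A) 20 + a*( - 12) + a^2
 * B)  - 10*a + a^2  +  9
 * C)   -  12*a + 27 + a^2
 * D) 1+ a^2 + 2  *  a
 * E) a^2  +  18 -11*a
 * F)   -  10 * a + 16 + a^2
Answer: E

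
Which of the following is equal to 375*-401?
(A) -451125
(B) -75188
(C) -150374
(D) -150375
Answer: D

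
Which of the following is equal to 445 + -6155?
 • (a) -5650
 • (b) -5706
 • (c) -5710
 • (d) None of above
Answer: c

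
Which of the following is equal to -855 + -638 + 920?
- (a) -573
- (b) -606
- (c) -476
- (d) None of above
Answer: a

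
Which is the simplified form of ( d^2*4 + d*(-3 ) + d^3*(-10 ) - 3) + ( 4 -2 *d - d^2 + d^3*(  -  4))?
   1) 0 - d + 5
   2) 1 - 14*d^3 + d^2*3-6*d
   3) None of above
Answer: 3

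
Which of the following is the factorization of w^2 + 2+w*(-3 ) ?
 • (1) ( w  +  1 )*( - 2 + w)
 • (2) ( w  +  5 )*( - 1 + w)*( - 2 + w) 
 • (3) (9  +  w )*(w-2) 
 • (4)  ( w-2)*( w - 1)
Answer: 4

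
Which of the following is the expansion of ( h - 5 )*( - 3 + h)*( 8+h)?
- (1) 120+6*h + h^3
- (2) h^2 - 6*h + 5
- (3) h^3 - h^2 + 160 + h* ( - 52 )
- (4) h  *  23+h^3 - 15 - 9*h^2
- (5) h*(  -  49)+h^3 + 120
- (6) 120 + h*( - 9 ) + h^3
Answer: 5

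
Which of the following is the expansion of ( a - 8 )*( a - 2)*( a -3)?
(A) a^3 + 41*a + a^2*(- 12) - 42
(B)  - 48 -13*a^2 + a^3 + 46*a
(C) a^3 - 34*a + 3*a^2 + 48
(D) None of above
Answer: B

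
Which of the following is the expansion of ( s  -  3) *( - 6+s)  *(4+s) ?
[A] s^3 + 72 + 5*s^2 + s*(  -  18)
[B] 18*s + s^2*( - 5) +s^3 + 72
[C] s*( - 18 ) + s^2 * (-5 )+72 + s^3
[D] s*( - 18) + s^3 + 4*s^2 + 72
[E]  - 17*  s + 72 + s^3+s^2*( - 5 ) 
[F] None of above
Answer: C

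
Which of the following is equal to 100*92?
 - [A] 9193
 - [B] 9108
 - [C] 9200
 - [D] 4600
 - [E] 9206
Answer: C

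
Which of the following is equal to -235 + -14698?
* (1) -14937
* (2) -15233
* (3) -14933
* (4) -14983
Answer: 3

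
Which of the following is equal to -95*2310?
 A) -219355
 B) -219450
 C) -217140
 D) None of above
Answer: B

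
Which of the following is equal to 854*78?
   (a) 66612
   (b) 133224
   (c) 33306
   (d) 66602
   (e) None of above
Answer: a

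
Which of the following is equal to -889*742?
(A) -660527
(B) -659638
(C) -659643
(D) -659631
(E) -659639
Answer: B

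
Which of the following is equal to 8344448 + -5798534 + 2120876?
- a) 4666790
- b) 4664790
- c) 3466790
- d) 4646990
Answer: a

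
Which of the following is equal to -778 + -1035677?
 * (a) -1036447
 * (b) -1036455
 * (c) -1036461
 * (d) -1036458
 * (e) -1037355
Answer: b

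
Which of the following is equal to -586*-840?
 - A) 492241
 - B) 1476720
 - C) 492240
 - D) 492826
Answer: C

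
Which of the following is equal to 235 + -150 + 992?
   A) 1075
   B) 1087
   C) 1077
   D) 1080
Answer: C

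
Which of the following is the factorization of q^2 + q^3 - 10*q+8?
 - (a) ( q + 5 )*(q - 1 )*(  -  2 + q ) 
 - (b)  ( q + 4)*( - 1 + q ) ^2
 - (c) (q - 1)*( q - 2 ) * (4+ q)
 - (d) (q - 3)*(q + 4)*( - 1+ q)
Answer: c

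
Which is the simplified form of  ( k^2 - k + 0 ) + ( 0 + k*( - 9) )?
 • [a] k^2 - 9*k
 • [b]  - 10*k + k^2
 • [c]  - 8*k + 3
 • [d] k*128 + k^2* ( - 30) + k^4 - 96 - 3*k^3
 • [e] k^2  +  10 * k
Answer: b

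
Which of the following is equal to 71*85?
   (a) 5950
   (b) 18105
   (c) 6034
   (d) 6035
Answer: d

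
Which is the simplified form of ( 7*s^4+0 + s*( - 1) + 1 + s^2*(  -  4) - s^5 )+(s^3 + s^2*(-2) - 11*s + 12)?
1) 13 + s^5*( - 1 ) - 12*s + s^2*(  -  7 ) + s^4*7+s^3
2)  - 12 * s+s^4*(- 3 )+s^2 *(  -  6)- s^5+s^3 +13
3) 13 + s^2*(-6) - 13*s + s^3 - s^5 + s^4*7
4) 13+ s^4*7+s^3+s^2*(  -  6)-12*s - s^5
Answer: 4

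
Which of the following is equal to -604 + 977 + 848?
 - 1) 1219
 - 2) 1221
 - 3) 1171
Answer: 2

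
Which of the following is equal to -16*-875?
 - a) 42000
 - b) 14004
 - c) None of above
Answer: c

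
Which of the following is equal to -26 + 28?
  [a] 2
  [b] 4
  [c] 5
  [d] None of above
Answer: a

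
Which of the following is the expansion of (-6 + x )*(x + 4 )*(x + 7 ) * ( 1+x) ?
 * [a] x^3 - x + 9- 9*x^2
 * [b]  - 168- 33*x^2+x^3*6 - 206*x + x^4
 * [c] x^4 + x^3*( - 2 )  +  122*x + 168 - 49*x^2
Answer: b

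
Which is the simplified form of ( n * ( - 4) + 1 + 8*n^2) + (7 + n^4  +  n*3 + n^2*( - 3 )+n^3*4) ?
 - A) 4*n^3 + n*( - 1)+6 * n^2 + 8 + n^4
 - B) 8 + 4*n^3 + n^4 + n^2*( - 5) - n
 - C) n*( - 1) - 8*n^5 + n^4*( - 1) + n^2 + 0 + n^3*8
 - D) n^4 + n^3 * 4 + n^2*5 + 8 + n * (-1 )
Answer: D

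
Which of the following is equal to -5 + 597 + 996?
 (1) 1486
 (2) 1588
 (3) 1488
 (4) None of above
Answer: 2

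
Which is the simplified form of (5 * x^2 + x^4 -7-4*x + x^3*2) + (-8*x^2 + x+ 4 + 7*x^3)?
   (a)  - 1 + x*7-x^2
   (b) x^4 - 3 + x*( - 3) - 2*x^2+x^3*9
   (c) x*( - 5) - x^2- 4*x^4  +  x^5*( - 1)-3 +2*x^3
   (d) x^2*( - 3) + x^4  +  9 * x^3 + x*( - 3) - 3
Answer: d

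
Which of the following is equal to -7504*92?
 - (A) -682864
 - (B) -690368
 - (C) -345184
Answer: B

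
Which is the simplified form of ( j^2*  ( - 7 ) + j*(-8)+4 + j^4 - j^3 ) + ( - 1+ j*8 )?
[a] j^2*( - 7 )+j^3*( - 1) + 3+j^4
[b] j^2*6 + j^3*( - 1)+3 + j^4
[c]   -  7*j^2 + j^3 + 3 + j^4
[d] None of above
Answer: a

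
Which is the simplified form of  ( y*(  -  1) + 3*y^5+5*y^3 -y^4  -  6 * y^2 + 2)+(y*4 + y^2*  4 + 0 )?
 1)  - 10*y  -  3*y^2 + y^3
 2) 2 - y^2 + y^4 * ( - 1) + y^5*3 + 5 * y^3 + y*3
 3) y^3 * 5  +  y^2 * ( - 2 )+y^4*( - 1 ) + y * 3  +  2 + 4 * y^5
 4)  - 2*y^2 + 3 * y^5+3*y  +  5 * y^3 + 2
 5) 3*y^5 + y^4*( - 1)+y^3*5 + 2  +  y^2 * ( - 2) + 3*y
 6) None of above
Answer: 5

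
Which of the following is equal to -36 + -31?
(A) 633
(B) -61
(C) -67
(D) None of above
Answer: C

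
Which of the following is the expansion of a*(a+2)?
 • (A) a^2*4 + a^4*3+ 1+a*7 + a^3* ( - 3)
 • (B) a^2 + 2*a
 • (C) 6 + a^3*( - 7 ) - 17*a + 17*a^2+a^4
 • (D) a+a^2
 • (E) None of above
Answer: B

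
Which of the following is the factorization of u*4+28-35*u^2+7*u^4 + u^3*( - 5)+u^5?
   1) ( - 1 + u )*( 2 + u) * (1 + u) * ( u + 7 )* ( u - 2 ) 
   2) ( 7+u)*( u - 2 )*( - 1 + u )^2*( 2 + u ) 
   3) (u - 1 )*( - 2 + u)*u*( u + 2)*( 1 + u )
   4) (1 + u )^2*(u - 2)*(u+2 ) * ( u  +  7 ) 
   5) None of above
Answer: 1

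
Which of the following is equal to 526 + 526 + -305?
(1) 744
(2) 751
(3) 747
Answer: 3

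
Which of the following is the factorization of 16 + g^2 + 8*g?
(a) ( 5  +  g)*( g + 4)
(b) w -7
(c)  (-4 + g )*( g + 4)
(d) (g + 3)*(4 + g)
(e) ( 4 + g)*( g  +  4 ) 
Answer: e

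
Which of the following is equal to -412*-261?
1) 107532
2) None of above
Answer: 1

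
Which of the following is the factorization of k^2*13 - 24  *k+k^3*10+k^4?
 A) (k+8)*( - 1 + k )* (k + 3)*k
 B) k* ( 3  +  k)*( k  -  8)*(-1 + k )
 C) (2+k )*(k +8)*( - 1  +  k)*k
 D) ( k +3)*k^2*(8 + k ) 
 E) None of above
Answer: A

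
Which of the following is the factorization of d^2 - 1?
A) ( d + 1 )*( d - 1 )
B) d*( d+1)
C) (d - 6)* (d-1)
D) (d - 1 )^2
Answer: A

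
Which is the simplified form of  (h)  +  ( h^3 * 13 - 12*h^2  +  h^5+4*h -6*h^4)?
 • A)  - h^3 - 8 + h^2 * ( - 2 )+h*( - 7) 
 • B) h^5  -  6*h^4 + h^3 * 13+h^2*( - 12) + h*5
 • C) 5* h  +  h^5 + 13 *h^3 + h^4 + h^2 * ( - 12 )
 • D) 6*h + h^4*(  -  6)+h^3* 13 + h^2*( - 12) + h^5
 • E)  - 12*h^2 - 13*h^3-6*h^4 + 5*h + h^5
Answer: B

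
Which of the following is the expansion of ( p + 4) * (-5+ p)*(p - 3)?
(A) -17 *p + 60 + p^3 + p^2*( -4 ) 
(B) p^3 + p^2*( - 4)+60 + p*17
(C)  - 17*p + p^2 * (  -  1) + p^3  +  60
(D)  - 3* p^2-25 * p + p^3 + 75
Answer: A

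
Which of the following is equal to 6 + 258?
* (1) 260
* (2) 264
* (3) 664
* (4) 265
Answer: 2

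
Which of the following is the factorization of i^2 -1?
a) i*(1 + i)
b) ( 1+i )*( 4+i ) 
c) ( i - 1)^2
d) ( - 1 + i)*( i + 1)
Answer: d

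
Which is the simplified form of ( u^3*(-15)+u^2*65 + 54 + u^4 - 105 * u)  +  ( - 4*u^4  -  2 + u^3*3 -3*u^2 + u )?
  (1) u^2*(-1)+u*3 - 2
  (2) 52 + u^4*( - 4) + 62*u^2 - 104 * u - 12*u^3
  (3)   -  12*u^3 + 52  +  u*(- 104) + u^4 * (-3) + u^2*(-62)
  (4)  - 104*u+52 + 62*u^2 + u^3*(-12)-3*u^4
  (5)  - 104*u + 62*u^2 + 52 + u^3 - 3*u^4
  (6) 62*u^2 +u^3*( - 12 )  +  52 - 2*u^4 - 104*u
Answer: 4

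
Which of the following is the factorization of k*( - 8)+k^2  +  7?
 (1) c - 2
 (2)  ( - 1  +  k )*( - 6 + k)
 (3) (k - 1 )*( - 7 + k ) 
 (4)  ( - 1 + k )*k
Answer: 3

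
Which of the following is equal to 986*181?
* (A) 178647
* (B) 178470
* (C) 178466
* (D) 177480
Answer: C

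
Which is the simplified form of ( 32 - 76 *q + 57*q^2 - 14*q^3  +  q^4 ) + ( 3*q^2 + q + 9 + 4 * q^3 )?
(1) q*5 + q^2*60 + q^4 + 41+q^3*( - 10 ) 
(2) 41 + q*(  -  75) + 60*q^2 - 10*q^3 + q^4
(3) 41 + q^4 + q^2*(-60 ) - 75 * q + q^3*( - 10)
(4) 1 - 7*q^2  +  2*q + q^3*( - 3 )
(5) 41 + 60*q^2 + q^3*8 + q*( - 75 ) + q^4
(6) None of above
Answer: 2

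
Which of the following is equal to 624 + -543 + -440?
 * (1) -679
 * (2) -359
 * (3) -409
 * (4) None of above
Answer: 2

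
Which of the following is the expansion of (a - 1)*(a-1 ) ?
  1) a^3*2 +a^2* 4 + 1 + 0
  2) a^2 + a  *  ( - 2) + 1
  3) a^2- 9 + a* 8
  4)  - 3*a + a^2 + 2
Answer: 2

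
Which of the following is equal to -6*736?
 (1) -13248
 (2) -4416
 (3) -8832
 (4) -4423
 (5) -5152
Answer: 2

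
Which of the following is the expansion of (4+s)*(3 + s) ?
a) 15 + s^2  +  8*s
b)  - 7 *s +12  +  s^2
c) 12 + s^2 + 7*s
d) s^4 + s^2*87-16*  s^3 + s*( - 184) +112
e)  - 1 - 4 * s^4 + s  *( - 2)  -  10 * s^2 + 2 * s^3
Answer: c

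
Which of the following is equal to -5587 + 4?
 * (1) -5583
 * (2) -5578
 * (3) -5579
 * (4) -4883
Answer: 1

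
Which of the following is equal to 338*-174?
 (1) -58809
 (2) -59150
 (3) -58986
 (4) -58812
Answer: 4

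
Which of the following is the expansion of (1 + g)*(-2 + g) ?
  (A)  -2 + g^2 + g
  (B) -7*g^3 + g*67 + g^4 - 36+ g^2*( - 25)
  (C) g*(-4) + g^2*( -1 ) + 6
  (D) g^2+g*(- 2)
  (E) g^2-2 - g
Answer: E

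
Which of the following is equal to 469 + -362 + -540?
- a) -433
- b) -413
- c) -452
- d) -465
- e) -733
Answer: a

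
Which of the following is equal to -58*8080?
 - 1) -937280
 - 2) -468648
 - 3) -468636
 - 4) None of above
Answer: 4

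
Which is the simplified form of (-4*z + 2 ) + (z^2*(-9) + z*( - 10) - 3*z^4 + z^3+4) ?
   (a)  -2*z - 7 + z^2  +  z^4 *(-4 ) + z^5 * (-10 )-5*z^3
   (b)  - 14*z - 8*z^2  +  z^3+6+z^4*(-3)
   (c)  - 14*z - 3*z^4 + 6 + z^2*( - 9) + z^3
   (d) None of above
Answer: c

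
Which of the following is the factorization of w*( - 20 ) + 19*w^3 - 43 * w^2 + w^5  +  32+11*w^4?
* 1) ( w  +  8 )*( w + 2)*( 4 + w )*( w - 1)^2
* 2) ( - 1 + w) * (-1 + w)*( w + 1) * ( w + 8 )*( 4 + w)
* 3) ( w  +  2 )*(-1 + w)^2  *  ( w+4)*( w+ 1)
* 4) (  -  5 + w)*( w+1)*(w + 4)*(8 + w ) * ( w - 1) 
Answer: 2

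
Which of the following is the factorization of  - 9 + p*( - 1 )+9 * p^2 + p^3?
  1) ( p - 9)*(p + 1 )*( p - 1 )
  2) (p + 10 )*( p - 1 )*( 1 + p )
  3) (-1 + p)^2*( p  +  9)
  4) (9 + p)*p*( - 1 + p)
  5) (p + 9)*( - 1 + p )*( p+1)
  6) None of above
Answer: 5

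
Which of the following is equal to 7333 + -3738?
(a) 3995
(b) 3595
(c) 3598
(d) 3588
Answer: b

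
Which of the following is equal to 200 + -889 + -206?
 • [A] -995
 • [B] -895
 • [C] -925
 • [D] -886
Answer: B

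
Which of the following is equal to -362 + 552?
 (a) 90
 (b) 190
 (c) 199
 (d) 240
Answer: b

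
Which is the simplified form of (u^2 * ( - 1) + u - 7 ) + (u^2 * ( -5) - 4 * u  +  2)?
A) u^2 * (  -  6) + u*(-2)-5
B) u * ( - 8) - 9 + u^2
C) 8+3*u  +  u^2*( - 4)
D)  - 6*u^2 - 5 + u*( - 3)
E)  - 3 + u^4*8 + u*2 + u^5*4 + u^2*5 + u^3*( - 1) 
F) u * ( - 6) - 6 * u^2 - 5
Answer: D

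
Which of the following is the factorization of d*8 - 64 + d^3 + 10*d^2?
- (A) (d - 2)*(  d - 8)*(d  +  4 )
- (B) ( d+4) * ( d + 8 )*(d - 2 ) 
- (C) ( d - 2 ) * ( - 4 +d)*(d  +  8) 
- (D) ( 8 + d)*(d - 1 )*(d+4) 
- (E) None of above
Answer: B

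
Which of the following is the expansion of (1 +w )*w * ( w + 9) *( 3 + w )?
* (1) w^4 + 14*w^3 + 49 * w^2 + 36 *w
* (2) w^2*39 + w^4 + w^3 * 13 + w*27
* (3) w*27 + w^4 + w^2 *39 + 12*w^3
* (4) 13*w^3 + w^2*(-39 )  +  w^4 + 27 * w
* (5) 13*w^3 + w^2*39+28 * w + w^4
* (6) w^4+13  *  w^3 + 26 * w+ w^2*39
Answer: 2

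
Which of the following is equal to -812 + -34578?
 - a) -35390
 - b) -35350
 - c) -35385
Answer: a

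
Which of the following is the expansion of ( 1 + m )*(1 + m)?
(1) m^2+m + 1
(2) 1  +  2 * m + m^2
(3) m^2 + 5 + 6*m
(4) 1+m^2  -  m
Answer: 2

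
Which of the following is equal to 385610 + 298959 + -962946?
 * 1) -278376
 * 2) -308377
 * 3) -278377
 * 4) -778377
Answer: 3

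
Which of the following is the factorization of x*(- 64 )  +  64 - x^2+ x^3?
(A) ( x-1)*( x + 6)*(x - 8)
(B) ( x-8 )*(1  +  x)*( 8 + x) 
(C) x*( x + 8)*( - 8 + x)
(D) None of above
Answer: D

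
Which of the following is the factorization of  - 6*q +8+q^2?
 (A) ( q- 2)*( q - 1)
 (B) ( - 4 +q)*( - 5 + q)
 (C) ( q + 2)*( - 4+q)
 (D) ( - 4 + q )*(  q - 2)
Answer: D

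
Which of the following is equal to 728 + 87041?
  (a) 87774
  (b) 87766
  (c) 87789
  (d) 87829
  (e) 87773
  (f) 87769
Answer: f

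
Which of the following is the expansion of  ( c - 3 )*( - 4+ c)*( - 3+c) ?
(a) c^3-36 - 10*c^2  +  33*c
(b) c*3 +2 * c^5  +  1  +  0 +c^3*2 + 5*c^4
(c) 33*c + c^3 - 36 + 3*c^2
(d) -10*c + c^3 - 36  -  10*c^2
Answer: a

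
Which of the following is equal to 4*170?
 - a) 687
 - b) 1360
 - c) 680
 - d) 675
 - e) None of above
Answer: c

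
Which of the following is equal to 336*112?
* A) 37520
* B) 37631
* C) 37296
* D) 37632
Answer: D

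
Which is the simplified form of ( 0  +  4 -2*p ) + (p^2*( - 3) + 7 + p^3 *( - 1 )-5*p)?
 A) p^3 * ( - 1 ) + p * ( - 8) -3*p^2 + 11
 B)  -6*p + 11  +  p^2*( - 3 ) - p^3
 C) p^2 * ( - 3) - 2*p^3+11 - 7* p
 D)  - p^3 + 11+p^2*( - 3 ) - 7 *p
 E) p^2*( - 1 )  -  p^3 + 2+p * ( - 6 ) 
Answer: D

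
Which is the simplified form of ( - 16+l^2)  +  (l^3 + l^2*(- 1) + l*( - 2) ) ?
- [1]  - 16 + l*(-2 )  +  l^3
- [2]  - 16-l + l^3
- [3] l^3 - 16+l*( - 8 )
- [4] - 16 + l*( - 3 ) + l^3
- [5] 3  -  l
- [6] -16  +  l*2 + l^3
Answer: 1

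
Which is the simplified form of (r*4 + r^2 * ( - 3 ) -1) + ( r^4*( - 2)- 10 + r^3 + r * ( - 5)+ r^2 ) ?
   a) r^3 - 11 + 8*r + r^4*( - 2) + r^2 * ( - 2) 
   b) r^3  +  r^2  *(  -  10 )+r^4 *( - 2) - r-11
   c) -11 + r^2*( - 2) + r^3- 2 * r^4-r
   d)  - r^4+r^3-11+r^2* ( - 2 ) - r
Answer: c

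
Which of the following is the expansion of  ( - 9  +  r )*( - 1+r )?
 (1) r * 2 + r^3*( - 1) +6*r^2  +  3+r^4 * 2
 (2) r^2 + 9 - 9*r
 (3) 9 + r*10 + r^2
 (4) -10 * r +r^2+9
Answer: 4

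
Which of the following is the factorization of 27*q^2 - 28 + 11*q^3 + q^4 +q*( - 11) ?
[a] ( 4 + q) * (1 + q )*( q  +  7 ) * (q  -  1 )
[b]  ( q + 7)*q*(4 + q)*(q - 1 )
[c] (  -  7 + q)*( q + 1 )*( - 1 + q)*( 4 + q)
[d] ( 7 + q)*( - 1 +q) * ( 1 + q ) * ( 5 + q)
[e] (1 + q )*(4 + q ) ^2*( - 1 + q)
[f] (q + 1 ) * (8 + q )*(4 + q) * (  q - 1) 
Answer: a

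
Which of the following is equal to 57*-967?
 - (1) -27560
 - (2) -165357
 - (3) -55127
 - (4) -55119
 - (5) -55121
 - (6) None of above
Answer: 4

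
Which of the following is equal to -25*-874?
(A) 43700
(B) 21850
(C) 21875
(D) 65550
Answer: B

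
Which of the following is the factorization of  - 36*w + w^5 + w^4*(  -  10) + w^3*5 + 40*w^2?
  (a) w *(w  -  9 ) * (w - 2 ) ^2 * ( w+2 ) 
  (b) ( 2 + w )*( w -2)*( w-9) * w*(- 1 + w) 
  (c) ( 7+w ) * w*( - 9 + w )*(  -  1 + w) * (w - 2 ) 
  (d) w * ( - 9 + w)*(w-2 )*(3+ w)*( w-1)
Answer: b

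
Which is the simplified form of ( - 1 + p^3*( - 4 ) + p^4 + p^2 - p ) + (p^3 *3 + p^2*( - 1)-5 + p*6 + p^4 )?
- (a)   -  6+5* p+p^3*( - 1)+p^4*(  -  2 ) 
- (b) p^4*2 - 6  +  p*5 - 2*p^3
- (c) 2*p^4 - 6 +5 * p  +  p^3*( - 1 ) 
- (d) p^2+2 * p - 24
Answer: c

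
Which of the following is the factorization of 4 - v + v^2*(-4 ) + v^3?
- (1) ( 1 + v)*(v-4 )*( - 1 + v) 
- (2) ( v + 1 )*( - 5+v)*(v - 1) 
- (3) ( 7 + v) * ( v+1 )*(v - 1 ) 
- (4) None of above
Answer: 1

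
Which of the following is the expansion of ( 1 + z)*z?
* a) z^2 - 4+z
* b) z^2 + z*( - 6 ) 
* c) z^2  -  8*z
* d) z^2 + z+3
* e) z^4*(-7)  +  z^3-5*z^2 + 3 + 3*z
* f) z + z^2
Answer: f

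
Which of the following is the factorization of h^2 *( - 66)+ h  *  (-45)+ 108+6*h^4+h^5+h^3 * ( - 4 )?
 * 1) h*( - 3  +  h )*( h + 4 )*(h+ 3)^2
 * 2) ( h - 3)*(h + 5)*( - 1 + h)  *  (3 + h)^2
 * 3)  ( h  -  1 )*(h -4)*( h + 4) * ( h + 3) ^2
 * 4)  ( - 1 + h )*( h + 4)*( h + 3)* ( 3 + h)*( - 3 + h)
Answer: 4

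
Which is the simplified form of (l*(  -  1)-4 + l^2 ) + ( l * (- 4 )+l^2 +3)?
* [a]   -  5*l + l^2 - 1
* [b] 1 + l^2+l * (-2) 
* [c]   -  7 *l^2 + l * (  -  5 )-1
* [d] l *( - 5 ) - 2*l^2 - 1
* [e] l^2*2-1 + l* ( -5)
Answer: e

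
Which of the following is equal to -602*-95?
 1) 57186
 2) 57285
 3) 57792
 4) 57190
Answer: 4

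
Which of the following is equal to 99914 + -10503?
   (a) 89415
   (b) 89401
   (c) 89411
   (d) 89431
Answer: c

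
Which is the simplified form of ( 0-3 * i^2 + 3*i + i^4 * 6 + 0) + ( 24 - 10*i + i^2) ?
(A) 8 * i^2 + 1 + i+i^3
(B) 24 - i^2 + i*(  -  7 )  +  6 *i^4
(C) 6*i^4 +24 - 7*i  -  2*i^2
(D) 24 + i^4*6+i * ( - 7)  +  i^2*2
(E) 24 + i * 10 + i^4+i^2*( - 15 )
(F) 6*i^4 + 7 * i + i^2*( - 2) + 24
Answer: C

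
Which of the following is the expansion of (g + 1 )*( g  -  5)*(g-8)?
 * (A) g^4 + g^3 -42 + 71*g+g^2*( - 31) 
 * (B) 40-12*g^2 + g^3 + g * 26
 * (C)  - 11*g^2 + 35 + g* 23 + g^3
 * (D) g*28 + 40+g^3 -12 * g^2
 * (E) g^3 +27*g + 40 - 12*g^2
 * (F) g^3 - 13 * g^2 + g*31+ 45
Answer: E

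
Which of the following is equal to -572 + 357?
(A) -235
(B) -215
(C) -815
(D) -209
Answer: B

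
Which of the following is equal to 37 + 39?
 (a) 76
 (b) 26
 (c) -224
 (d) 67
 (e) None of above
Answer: a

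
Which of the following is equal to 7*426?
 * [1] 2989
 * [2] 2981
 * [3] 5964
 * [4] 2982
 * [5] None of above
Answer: 4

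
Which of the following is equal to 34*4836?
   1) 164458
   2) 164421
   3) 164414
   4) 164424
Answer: 4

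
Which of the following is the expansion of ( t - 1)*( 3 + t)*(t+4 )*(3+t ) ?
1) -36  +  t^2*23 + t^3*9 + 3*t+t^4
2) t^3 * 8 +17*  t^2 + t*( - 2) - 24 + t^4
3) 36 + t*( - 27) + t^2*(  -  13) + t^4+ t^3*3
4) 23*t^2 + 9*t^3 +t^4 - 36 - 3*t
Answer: 1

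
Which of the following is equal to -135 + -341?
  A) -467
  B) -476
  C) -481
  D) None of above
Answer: B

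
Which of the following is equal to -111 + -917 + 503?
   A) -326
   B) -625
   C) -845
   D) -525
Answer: D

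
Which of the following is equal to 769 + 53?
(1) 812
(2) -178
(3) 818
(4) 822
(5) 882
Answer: 4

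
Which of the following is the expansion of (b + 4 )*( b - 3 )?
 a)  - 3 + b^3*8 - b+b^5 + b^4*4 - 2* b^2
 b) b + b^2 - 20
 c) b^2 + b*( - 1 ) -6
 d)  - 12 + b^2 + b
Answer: d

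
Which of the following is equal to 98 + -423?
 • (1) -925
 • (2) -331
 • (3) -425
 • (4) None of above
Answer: 4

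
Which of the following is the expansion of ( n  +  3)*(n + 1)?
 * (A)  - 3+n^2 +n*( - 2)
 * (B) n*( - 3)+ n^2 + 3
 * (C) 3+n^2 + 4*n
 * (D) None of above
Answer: C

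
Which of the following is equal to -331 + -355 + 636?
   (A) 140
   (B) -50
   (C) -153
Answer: B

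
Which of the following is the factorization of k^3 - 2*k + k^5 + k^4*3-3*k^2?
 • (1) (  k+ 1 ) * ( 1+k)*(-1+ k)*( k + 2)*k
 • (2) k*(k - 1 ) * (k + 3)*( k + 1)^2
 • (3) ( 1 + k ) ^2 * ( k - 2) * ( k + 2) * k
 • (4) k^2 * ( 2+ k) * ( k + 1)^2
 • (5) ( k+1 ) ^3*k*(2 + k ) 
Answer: 1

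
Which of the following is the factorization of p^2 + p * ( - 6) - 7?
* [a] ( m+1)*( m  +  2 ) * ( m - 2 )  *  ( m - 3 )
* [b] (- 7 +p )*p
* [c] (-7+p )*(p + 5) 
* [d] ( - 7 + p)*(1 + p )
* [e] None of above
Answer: d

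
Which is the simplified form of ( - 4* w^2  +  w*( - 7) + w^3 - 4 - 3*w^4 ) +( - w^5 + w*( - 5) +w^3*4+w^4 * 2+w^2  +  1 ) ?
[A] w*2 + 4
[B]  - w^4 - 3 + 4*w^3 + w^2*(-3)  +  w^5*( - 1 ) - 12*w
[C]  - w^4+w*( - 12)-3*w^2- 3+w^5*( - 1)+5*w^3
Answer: C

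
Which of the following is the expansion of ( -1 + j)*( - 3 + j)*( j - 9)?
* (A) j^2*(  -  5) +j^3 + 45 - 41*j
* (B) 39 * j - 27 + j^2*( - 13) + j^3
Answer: B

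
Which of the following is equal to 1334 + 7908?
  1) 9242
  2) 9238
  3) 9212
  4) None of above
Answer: 1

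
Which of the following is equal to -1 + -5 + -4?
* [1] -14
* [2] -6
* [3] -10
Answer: 3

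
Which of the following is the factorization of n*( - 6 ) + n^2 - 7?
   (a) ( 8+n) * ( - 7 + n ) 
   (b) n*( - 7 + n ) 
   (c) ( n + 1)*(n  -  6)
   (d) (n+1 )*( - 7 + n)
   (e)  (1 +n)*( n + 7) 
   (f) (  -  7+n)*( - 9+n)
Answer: d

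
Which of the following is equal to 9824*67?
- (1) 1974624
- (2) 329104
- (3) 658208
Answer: 3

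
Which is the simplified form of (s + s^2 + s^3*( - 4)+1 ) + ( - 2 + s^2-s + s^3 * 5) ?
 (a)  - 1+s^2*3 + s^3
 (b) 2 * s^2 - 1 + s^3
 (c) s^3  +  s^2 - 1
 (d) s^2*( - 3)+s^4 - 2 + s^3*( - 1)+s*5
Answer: b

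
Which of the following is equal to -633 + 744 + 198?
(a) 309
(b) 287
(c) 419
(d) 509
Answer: a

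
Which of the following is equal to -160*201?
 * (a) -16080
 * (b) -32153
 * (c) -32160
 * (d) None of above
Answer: c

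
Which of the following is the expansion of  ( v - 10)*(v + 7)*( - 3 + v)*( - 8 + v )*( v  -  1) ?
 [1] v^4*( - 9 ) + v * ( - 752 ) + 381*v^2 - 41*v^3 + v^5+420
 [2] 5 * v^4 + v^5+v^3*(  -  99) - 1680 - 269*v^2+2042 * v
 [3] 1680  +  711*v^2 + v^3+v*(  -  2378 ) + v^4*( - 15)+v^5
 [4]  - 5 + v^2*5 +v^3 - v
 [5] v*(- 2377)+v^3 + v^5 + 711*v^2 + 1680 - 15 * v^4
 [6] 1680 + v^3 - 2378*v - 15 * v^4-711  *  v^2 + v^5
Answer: 3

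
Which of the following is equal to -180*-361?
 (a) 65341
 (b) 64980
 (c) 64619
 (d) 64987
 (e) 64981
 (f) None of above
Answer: b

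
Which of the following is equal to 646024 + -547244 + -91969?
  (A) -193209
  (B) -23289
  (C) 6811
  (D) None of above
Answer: C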